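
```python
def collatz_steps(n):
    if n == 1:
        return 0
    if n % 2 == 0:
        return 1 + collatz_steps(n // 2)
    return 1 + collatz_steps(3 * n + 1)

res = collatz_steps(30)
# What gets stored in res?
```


collatz_steps(30)
30 is even -> collatz_steps(15)
15 is odd -> 3*15+1 = 46 -> collatz_steps(46)
46 is even -> collatz_steps(23)
23 is odd -> 3*23+1 = 70 -> collatz_steps(70)
70 is even -> collatz_steps(35)
35 is odd -> 3*35+1 = 106 -> collatz_steps(106)
106 is even -> collatz_steps(53)
53 is odd -> 3*53+1 = 160 -> collatz_steps(160)
160 is even -> collatz_steps(80)
80 is even -> collatz_steps(40)
40 is even -> collatz_steps(20)
20 is even -> collatz_steps(10)
10 is even -> collatz_steps(5)
5 is odd -> 3*5+1 = 16 -> collatz_steps(16)
16 is even -> collatz_steps(8)
8 is even -> collatz_steps(4)
4 is even -> collatz_steps(2)
2 is even -> collatz_steps(1)
Reached 1 after 18 steps
= 18


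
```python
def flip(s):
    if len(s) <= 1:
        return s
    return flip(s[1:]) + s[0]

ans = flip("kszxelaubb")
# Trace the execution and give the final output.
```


flip("kszxelaubb")
= flip("szxelaubb") + "k"
= flip("zxelaubb") + "s" + "k"
= flip("xelaubb") + "z" + "s" + "k"
= flip("elaubb") + "x" + "z" + "s" + "k"
= flip("laubb") + "e" + "x" + "z" + "s" + "k"
= flip("aubb") + "l" + "e" + "x" + "z" + "s" + "k"
= flip("ubb") + "a" + "l" + "e" + "x" + "z" + "s" + "k"
= flip("bb") + "u" + "a" + "l" + "e" + "x" + "z" + "s" + "k"
= flip("b") + "b" + "u" + "a" + "l" + "e" + "x" + "z" + "s" + "k"
= "b" + "b" + "u" + "a" + "l" + "e" + "x" + "z" + "s" + "k"
= "bbualexzsk"


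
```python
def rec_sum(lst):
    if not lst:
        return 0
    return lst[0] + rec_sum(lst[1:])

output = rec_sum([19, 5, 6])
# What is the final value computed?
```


rec_sum([19, 5, 6])
= 19 + rec_sum([5, 6])
= 19 + 5 + rec_sum([6])
= 19 + 5 + 6 + rec_sum([])
= 19 + 5 + 6 + 0
= 30


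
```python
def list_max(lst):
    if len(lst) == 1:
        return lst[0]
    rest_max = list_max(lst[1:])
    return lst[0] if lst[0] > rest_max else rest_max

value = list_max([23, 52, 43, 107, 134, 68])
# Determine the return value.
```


list_max([23, 52, 43, 107, 134, 68])
= compare 23 with list_max([52, 43, 107, 134, 68])
= compare 52 with list_max([43, 107, 134, 68])
= compare 43 with list_max([107, 134, 68])
= compare 107 with list_max([134, 68])
= compare 134 with list_max([68])
Base: list_max([68]) = 68
compare 134 with 68: max = 134
compare 107 with 134: max = 134
compare 43 with 134: max = 134
compare 52 with 134: max = 134
compare 23 with 134: max = 134
= 134


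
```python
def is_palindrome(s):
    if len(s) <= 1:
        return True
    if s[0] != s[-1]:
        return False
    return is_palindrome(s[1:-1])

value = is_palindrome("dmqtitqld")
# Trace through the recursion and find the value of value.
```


is_palindrome("dmqtitqld")
"dmqtitqld": s[0]='d' == s[-1]='d' -> is_palindrome("mqtitql")
"mqtitql": s[0]='m' != s[-1]='l' -> False
= False


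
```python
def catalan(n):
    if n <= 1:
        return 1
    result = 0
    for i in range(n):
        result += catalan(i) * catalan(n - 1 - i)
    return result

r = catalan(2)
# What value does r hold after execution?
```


catalan(2)
= sum of catalan(i) * catalan(2-1-i) for i in 0..1
  catalan(0)*catalan(1) = 1*1 = 1
  catalan(1)*catalan(0) = 1*1 = 1
= 1 + 1
= 2


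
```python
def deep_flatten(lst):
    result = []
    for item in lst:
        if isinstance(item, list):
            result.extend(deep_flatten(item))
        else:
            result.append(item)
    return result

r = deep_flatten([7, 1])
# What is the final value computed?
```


deep_flatten([7, 1])
Processing each element:
  7 is not a list -> append 7
  1 is not a list -> append 1
= [7, 1]


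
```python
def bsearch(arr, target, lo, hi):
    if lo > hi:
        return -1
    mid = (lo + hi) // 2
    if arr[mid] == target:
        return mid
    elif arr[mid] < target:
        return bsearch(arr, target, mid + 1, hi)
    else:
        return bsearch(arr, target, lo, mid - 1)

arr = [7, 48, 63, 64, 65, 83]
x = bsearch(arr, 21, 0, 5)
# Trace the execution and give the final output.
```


bsearch(arr, 21, 0, 5)
lo=0, hi=5, mid=2, arr[mid]=63
63 > 21, search left half
lo=0, hi=1, mid=0, arr[mid]=7
7 < 21, search right half
lo=1, hi=1, mid=1, arr[mid]=48
48 > 21, search left half
lo > hi, target not found, return -1
= -1


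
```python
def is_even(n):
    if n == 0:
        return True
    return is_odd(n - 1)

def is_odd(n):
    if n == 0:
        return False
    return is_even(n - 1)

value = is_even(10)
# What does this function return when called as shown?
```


is_even(10)
= is_odd(9)
= is_even(8)
= is_odd(7)
= is_even(6)
= is_odd(5)
= is_even(4)
= is_odd(3)
= is_even(2)
= is_odd(1)
= is_even(0)
n == 0: return True
= True


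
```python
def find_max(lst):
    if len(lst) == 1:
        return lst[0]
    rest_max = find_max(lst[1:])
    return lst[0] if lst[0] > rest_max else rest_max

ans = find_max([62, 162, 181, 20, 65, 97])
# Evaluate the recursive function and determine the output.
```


find_max([62, 162, 181, 20, 65, 97])
= compare 62 with find_max([162, 181, 20, 65, 97])
= compare 162 with find_max([181, 20, 65, 97])
= compare 181 with find_max([20, 65, 97])
= compare 20 with find_max([65, 97])
= compare 65 with find_max([97])
Base: find_max([97]) = 97
compare 65 with 97: max = 97
compare 20 with 97: max = 97
compare 181 with 97: max = 181
compare 162 with 181: max = 181
compare 62 with 181: max = 181
= 181


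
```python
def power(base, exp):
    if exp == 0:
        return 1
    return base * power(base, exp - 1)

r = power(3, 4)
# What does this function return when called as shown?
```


power(3, 4)
= 3 * power(3, 3)
= 3 * 3 * power(3, 2)
= 3 * 3 * 3 * power(3, 1)
= 3 * 3 * 3 * 3 * power(3, 0)
= 3 * 3 * 3 * 3 * 1
= 81


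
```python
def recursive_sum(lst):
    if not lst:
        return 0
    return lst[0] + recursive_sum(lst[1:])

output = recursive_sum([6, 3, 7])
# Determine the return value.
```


recursive_sum([6, 3, 7])
= 6 + recursive_sum([3, 7])
= 6 + 3 + recursive_sum([7])
= 6 + 3 + 7 + recursive_sum([])
= 6 + 3 + 7 + 0
= 16


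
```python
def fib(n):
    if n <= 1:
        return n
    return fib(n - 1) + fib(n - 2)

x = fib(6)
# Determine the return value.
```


fib(6)
= fib(5) + fib(4)
= (fib(4) + fib(3)) + fib(4)
Computing bottom-up: fib(0)=0, fib(1)=1, fib(2)=1, fib(3)=2, fib(4)=3, fib(5)=5, fib(6)=8
= 8


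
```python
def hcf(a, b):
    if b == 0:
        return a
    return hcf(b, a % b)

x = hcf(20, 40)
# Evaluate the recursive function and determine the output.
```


hcf(20, 40)
= hcf(40, 20 % 40) = hcf(40, 20)
= hcf(20, 40 % 20) = hcf(20, 0)
b == 0, return a = 20


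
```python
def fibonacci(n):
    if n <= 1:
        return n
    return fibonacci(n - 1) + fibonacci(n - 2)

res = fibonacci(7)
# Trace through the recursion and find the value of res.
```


fibonacci(7)
= fibonacci(6) + fibonacci(5)
= (fibonacci(5) + fibonacci(4)) + fibonacci(5)
Computing bottom-up: fibonacci(0)=0, fibonacci(1)=1, fibonacci(2)=1, fibonacci(3)=2, fibonacci(4)=3, fibonacci(5)=5, fibonacci(6)=8, fibonacci(7)=13
= 13


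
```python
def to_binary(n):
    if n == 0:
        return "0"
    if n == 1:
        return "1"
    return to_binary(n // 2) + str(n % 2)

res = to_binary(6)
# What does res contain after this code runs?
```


to_binary(6)
= to_binary(3) + "0"
= to_binary(1) + "1" + "0"
= "1" + "1" + "0"
= "110"


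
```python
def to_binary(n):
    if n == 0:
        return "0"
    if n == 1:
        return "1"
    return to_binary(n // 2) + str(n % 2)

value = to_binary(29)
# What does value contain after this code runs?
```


to_binary(29)
= to_binary(14) + "1"
= to_binary(7) + "0" + "1"
= to_binary(3) + "1" + "0" + "1"
= to_binary(1) + "1" + "1" + "0" + "1"
= "1" + "1" + "1" + "0" + "1"
= "11101"


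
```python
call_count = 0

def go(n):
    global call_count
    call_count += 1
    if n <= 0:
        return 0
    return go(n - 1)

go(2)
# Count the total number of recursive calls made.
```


go(2) calls go(1) calls ... calls go(0)
Total calls: 2 + 1 (for base case) = 3


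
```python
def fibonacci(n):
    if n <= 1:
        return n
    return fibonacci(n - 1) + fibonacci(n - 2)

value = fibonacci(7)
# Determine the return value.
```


fibonacci(7)
= fibonacci(6) + fibonacci(5)
= (fibonacci(5) + fibonacci(4)) + fibonacci(5)
Computing bottom-up: fibonacci(0)=0, fibonacci(1)=1, fibonacci(2)=1, fibonacci(3)=2, fibonacci(4)=3, fibonacci(5)=5, fibonacci(6)=8, fibonacci(7)=13
= 13


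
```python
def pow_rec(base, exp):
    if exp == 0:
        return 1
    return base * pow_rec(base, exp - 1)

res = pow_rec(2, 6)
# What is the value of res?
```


pow_rec(2, 6)
= 2 * pow_rec(2, 5)
= 2 * 2 * pow_rec(2, 4)
= 2 * 2 * 2 * pow_rec(2, 3)
= 2 * 2 * 2 * 2 * pow_rec(2, 2)
= 2 * 2 * 2 * 2 * 2 * pow_rec(2, 1)
= 2 * 2 * 2 * 2 * 2 * 2 * pow_rec(2, 0)
= 2 * 2 * 2 * 2 * 2 * 2 * 1
= 64


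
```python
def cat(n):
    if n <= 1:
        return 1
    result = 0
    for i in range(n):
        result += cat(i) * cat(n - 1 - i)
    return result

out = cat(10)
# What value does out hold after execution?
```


cat(10)
= sum of cat(i) * cat(10-1-i) for i in 0..9
First compute sub-values bottom-up:
  cat(0) = 1, cat(1) = 1
  cat(2) = 1*1 + 1*1 = 2
  cat(3) = 1*2 + 1*1 + 2*1 = 5
  cat(4) = 1*5 + 1*2 + 2*1 + 5*1 = 14
  cat(5) = 1*14 + 1*5 + 2*2 + 5*1 + 14*1 = 42
  cat(6) = 1*42 + 1*14 + 2*5 + 5*2 + 14*1 + 42*1 = 132
  cat(7) = 1*132 + 1*42 + 2*14 + 5*5 + 14*2 + 42*1 + 132*1 = 429
  cat(8) = 1*429 + 1*132 + 2*42 + 5*14 + 14*5 + 42*2 + 132*1 + 429*1 = 1430
  cat(9) = 1*1430 + 1*429 + 2*132 + 5*42 + 14*14 + 42*5 + 132*2 + 429*1 + 1430*1 = 4862
Now cat(10):
  cat(0)*cat(9) = 1*4862 = 4862
  cat(1)*cat(8) = 1*1430 = 1430
  cat(2)*cat(7) = 2*429 = 858
  cat(3)*cat(6) = 5*132 = 660
  cat(4)*cat(5) = 14*42 = 588
  cat(5)*cat(4) = 42*14 = 588
  cat(6)*cat(3) = 132*5 = 660
  cat(7)*cat(2) = 429*2 = 858
  cat(8)*cat(1) = 1430*1 = 1430
  cat(9)*cat(0) = 4862*1 = 4862
= 4862 + 1430 + 858 + 660 + 588 + 588 + 660 + 858 + 1430 + 4862
= 16796


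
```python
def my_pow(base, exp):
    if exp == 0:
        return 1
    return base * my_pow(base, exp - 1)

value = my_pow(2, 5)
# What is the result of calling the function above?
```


my_pow(2, 5)
= 2 * my_pow(2, 4)
= 2 * 2 * my_pow(2, 3)
= 2 * 2 * 2 * my_pow(2, 2)
= 2 * 2 * 2 * 2 * my_pow(2, 1)
= 2 * 2 * 2 * 2 * 2 * my_pow(2, 0)
= 2 * 2 * 2 * 2 * 2 * 1
= 32


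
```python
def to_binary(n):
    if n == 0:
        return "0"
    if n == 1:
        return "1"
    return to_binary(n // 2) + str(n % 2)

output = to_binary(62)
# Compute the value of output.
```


to_binary(62)
= to_binary(31) + "0"
= to_binary(15) + "1" + "0"
= to_binary(7) + "1" + "1" + "0"
= to_binary(3) + "1" + "1" + "1" + "0"
= to_binary(1) + "1" + "1" + "1" + "1" + "0"
= "1" + "1" + "1" + "1" + "1" + "0"
= "111110"


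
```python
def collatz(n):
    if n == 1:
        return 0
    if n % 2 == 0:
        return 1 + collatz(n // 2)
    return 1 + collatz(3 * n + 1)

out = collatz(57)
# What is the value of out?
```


collatz(57)
57 is odd -> 3*57+1 = 172 -> collatz(172)
172 is even -> collatz(86)
86 is even -> collatz(43)
43 is odd -> 3*43+1 = 130 -> collatz(130)
130 is even -> collatz(65)
65 is odd -> 3*65+1 = 196 -> collatz(196)
196 is even -> collatz(98)
98 is even -> collatz(49)
49 is odd -> 3*49+1 = 148 -> collatz(148)
148 is even -> collatz(74)
74 is even -> collatz(37)
37 is odd -> 3*37+1 = 112 -> collatz(112)
112 is even -> collatz(56)
56 is even -> collatz(28)
28 is even -> collatz(14)
14 is even -> collatz(7)
7 is odd -> 3*7+1 = 22 -> collatz(22)
22 is even -> collatz(11)
11 is odd -> 3*11+1 = 34 -> collatz(34)
34 is even -> collatz(17)
17 is odd -> 3*17+1 = 52 -> collatz(52)
52 is even -> collatz(26)
26 is even -> collatz(13)
13 is odd -> 3*13+1 = 40 -> collatz(40)
40 is even -> collatz(20)
20 is even -> collatz(10)
10 is even -> collatz(5)
5 is odd -> 3*5+1 = 16 -> collatz(16)
16 is even -> collatz(8)
8 is even -> collatz(4)
4 is even -> collatz(2)
2 is even -> collatz(1)
Reached 1 after 32 steps
= 32


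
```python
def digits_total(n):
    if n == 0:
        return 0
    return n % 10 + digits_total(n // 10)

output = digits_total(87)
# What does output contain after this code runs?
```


digits_total(87)
= 7 + digits_total(8)
= 7 + 8 + digits_total(0)
= 7 + 8 + 0
= 15


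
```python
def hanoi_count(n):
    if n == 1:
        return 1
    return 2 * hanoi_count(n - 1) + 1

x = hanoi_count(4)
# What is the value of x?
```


hanoi_count(4)
= 2 * hanoi_count(3) + 1
= 2 * (2 * hanoi_count(2) + 1) + 1
= 2 * (2 * (2 * hanoi_count(1) + 1) + 1) + 1
Now compute bottom-up:
hanoi_count(1) = 1
hanoi_count(2) = 2 * 1 + 1 = 3
hanoi_count(3) = 2 * 3 + 1 = 7
hanoi_count(4) = 2 * 7 + 1 = 15
= 15


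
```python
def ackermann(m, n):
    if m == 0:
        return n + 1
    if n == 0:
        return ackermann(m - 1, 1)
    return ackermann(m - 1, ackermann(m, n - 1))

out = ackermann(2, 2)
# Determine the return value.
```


ackermann(2, 2)
= ackermann(1, ackermann(2, 1))
First compute ackermann(2, 1) = 5
= ackermann(1, 5)
= 7


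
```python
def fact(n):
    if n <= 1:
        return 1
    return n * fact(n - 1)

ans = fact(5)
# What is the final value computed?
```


fact(5)
= 5 * fact(4)
= 5 * 4 * fact(3)
= 5 * 4 * 3 * fact(2)
= 5 * 4 * 3 * 2 * fact(1)
= 5 * 4 * 3 * 2 * 1
= 120


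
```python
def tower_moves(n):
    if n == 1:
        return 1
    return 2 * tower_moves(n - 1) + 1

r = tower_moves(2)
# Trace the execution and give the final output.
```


tower_moves(2)
= 2 * tower_moves(1) + 1
Now compute bottom-up:
tower_moves(1) = 1
tower_moves(2) = 2 * 1 + 1 = 3
= 3


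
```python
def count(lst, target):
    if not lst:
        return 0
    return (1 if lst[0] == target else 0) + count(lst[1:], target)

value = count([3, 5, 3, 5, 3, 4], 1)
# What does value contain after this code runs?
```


count([3, 5, 3, 5, 3, 4], 1)
lst[0]=3 != 1: 0 + count([5, 3, 5, 3, 4], 1)
lst[0]=5 != 1: 0 + count([3, 5, 3, 4], 1)
lst[0]=3 != 1: 0 + count([5, 3, 4], 1)
lst[0]=5 != 1: 0 + count([3, 4], 1)
lst[0]=3 != 1: 0 + count([4], 1)
lst[0]=4 != 1: 0 + count([], 1)
= 0


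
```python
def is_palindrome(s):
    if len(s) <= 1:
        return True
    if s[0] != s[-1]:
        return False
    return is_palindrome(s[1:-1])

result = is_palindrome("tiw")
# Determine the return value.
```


is_palindrome("tiw")
"tiw": s[0]='t' != s[-1]='w' -> False
= False


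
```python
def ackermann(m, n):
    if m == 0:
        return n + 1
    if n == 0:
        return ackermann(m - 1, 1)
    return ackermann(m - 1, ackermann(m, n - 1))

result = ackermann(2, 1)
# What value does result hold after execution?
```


ackermann(2, 1)
= ackermann(1, ackermann(2, 0))
First compute ackermann(2, 0) = 3
= ackermann(1, 3)
= 5


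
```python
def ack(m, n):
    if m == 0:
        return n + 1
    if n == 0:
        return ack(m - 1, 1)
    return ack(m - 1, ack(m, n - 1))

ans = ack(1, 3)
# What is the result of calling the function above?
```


ack(1, 3)
= ack(0, ack(1, 2))
First compute ack(1, 2) = 4
= ack(0, 4)
= 5


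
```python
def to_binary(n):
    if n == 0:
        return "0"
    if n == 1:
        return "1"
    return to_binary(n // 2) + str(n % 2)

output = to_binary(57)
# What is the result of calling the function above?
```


to_binary(57)
= to_binary(28) + "1"
= to_binary(14) + "0" + "1"
= to_binary(7) + "0" + "0" + "1"
= to_binary(3) + "1" + "0" + "0" + "1"
= to_binary(1) + "1" + "1" + "0" + "0" + "1"
= "1" + "1" + "1" + "0" + "0" + "1"
= "111001"


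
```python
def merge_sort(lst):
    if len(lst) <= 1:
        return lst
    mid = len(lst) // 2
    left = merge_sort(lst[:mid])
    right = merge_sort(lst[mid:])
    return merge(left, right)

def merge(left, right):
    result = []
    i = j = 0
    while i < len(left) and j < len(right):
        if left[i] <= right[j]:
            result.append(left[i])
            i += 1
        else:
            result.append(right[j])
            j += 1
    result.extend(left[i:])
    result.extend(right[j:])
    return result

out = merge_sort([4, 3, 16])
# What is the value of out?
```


merge_sort([4, 3, 16])
Split into [4] and [3, 16]
Left sorted: [4]
Right sorted: [3, 16]
Merge [4] and [3, 16]
= [3, 4, 16]


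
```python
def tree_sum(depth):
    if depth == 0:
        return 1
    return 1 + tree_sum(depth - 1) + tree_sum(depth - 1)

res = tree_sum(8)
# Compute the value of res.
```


tree_sum(8)
= 1 + tree_sum(7) + tree_sum(7)
= 1 + 2 * tree_sum(7)
tree_sum(k) = 2^(k+1) - 1
tree_sum(0) = 1
tree_sum(1) = 3
tree_sum(2) = 7
tree_sum(3) = 15
tree_sum(4) = 31
tree_sum(8) = 2^9 - 1 = 511


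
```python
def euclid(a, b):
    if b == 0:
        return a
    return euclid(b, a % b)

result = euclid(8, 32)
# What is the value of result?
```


euclid(8, 32)
= euclid(32, 8 % 32) = euclid(32, 8)
= euclid(8, 32 % 8) = euclid(8, 0)
b == 0, return a = 8


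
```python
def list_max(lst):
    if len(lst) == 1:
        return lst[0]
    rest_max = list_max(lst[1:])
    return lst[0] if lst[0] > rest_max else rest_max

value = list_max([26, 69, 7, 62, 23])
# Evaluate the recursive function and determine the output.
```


list_max([26, 69, 7, 62, 23])
= compare 26 with list_max([69, 7, 62, 23])
= compare 69 with list_max([7, 62, 23])
= compare 7 with list_max([62, 23])
= compare 62 with list_max([23])
Base: list_max([23]) = 23
compare 62 with 23: max = 62
compare 7 with 62: max = 62
compare 69 with 62: max = 69
compare 26 with 69: max = 69
= 69


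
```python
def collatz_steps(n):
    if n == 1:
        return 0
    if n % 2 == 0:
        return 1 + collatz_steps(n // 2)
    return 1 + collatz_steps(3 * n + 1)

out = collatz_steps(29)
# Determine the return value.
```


collatz_steps(29)
29 is odd -> 3*29+1 = 88 -> collatz_steps(88)
88 is even -> collatz_steps(44)
44 is even -> collatz_steps(22)
22 is even -> collatz_steps(11)
11 is odd -> 3*11+1 = 34 -> collatz_steps(34)
34 is even -> collatz_steps(17)
17 is odd -> 3*17+1 = 52 -> collatz_steps(52)
52 is even -> collatz_steps(26)
26 is even -> collatz_steps(13)
13 is odd -> 3*13+1 = 40 -> collatz_steps(40)
40 is even -> collatz_steps(20)
20 is even -> collatz_steps(10)
10 is even -> collatz_steps(5)
5 is odd -> 3*5+1 = 16 -> collatz_steps(16)
16 is even -> collatz_steps(8)
8 is even -> collatz_steps(4)
4 is even -> collatz_steps(2)
2 is even -> collatz_steps(1)
Reached 1 after 18 steps
= 18


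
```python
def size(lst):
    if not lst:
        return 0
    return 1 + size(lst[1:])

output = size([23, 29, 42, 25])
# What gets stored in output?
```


size([23, 29, 42, 25])
= 1 + size([29, 42, 25])
= 1 + 1 + size([42, 25])
= 1 + 1 + 1 + size([25])
= 1 + 1 + 1 + 1 + size([])
= 1 + 1 + 1 + 1 + 0
= 4


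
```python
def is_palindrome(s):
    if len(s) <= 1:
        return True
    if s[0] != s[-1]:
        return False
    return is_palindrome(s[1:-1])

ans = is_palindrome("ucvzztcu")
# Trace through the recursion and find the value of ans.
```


is_palindrome("ucvzztcu")
"ucvzztcu": s[0]='u' == s[-1]='u' -> is_palindrome("cvzztc")
"cvzztc": s[0]='c' == s[-1]='c' -> is_palindrome("vzzt")
"vzzt": s[0]='v' != s[-1]='t' -> False
= False


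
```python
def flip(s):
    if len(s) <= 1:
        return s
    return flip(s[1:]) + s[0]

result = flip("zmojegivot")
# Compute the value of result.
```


flip("zmojegivot")
= flip("mojegivot") + "z"
= flip("ojegivot") + "m" + "z"
= flip("jegivot") + "o" + "m" + "z"
= flip("egivot") + "j" + "o" + "m" + "z"
= flip("givot") + "e" + "j" + "o" + "m" + "z"
= flip("ivot") + "g" + "e" + "j" + "o" + "m" + "z"
= flip("vot") + "i" + "g" + "e" + "j" + "o" + "m" + "z"
= flip("ot") + "v" + "i" + "g" + "e" + "j" + "o" + "m" + "z"
= flip("t") + "o" + "v" + "i" + "g" + "e" + "j" + "o" + "m" + "z"
= "t" + "o" + "v" + "i" + "g" + "e" + "j" + "o" + "m" + "z"
= "tovigejomz"


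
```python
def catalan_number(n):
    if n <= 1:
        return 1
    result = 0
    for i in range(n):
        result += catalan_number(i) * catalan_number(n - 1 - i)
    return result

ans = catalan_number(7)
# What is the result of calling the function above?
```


catalan_number(7)
= sum of catalan_number(i) * catalan_number(7-1-i) for i in 0..6
First compute sub-values bottom-up:
  catalan_number(0) = 1, catalan_number(1) = 1
  catalan_number(2) = 1*1 + 1*1 = 2
  catalan_number(3) = 1*2 + 1*1 + 2*1 = 5
  catalan_number(4) = 1*5 + 1*2 + 2*1 + 5*1 = 14
  catalan_number(5) = 1*14 + 1*5 + 2*2 + 5*1 + 14*1 = 42
  catalan_number(6) = 1*42 + 1*14 + 2*5 + 5*2 + 14*1 + 42*1 = 132
Now catalan_number(7):
  catalan_number(0)*catalan_number(6) = 1*132 = 132
  catalan_number(1)*catalan_number(5) = 1*42 = 42
  catalan_number(2)*catalan_number(4) = 2*14 = 28
  catalan_number(3)*catalan_number(3) = 5*5 = 25
  catalan_number(4)*catalan_number(2) = 14*2 = 28
  catalan_number(5)*catalan_number(1) = 42*1 = 42
  catalan_number(6)*catalan_number(0) = 132*1 = 132
= 132 + 42 + 28 + 25 + 28 + 42 + 132
= 429


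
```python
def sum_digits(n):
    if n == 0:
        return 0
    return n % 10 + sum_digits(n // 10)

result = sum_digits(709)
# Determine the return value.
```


sum_digits(709)
= 9 + sum_digits(70)
= 9 + 0 + sum_digits(7)
= 9 + 0 + 7 + sum_digits(0)
= 9 + 0 + 7 + 0
= 16


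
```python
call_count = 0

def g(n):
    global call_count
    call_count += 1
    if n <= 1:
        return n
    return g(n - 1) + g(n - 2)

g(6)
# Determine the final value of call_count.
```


g(6) calls g(5) and g(4); each non-base call branches into two more.
Let C(k) = total number of calls made by g(k), including the call to g(k) itself.
Base cases: C(0) = 1, C(1) = 1
Recurrence: C(k) = 1 + C(k-1) + C(k-2)
  C(2) = 1 + C(1) + C(0) = 1 + 1 + 1 = 3
  C(3) = 1 + C(2) + C(1) = 1 + 3 + 1 = 5
  C(4) = 1 + C(3) + C(2) = 1 + 5 + 3 = 9
  C(5) = 1 + C(4) + C(3) = 1 + 9 + 5 = 15
  C(6) = 1 + C(5) + C(4) = 1 + 15 + 9 = 25
Total calls = C(6) = 25


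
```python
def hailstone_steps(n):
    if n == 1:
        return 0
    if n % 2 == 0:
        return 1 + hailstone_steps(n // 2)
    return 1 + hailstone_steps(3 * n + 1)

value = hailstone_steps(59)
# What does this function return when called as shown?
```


hailstone_steps(59)
59 is odd -> 3*59+1 = 178 -> hailstone_steps(178)
178 is even -> hailstone_steps(89)
89 is odd -> 3*89+1 = 268 -> hailstone_steps(268)
268 is even -> hailstone_steps(134)
134 is even -> hailstone_steps(67)
67 is odd -> 3*67+1 = 202 -> hailstone_steps(202)
202 is even -> hailstone_steps(101)
101 is odd -> 3*101+1 = 304 -> hailstone_steps(304)
304 is even -> hailstone_steps(152)
152 is even -> hailstone_steps(76)
76 is even -> hailstone_steps(38)
38 is even -> hailstone_steps(19)
19 is odd -> 3*19+1 = 58 -> hailstone_steps(58)
58 is even -> hailstone_steps(29)
29 is odd -> 3*29+1 = 88 -> hailstone_steps(88)
88 is even -> hailstone_steps(44)
44 is even -> hailstone_steps(22)
22 is even -> hailstone_steps(11)
11 is odd -> 3*11+1 = 34 -> hailstone_steps(34)
34 is even -> hailstone_steps(17)
17 is odd -> 3*17+1 = 52 -> hailstone_steps(52)
52 is even -> hailstone_steps(26)
26 is even -> hailstone_steps(13)
13 is odd -> 3*13+1 = 40 -> hailstone_steps(40)
40 is even -> hailstone_steps(20)
20 is even -> hailstone_steps(10)
10 is even -> hailstone_steps(5)
5 is odd -> 3*5+1 = 16 -> hailstone_steps(16)
16 is even -> hailstone_steps(8)
8 is even -> hailstone_steps(4)
4 is even -> hailstone_steps(2)
2 is even -> hailstone_steps(1)
Reached 1 after 32 steps
= 32


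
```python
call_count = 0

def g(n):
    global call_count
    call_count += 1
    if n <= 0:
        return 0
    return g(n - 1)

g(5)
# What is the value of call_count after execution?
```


g(5) calls g(4) calls ... calls g(0)
Total calls: 5 + 1 (for base case) = 6


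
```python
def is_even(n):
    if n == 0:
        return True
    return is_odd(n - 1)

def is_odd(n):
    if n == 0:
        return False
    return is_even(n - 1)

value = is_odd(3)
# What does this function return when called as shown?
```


is_odd(3)
= is_even(2)
= is_odd(1)
= is_even(0)
n == 0: return True
= True


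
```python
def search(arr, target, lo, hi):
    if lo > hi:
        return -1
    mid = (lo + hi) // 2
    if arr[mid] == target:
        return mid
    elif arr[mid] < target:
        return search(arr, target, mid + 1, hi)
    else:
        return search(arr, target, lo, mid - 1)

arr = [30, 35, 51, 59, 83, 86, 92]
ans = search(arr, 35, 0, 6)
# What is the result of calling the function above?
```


search(arr, 35, 0, 6)
lo=0, hi=6, mid=3, arr[mid]=59
59 > 35, search left half
lo=0, hi=2, mid=1, arr[mid]=35
arr[1] == 35, found at index 1
= 1


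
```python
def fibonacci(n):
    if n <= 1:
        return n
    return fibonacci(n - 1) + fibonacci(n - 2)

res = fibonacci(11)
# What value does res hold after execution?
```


fibonacci(11)
= fibonacci(10) + fibonacci(9)
= (fibonacci(9) + fibonacci(8)) + fibonacci(9)
Computing bottom-up: fibonacci(0)=0, fibonacci(1)=1, fibonacci(2)=1, fibonacci(3)=2, fibonacci(4)=3, fibonacci(5)=5, fibonacci(6)=8, fibonacci(7)=13, fibonacci(8)=21, fibonacci(9)=34, fibonacci(10)=55, fibonacci(11)=89
= 89


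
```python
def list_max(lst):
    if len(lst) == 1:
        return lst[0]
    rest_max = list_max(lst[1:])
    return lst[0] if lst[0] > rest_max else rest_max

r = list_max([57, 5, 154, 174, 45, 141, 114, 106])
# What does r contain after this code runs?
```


list_max([57, 5, 154, 174, 45, 141, 114, 106])
= compare 57 with list_max([5, 154, 174, 45, 141, 114, 106])
= compare 5 with list_max([154, 174, 45, 141, 114, 106])
= compare 154 with list_max([174, 45, 141, 114, 106])
= compare 174 with list_max([45, 141, 114, 106])
= compare 45 with list_max([141, 114, 106])
= compare 141 with list_max([114, 106])
= compare 114 with list_max([106])
Base: list_max([106]) = 106
compare 114 with 106: max = 114
compare 141 with 114: max = 141
compare 45 with 141: max = 141
compare 174 with 141: max = 174
compare 154 with 174: max = 174
compare 5 with 174: max = 174
compare 57 with 174: max = 174
= 174


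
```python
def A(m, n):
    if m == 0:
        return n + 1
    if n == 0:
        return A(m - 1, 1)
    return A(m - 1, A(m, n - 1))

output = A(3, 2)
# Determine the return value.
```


A(3, 2)
= A(2, A(3, 1))
First compute A(3, 1) = 13
= A(2, 13)
= 29


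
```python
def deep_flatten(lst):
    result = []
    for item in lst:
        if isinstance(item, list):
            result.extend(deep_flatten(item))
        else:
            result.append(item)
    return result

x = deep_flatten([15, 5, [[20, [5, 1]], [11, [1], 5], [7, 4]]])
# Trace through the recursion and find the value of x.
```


deep_flatten([15, 5, [[20, [5, 1]], [11, [1], 5], [7, 4]]])
Processing each element:
  15 is not a list -> append 15
  5 is not a list -> append 5
  [[20, [5, 1]], [11, [1], 5], [7, 4]] is a list -> deep_flatten recursively -> [20, 5, 1, 11, 1, 5, 7, 4]
= [15, 5, 20, 5, 1, 11, 1, 5, 7, 4]


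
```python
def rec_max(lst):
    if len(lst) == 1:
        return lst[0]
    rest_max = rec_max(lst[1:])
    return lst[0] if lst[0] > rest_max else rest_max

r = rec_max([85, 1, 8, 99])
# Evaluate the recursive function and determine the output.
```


rec_max([85, 1, 8, 99])
= compare 85 with rec_max([1, 8, 99])
= compare 1 with rec_max([8, 99])
= compare 8 with rec_max([99])
Base: rec_max([99]) = 99
compare 8 with 99: max = 99
compare 1 with 99: max = 99
compare 85 with 99: max = 99
= 99


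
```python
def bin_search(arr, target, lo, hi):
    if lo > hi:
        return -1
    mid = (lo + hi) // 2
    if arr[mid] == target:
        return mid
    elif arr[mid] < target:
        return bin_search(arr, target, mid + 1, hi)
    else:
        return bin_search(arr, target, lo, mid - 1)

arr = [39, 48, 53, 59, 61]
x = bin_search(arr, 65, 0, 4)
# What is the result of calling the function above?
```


bin_search(arr, 65, 0, 4)
lo=0, hi=4, mid=2, arr[mid]=53
53 < 65, search right half
lo=3, hi=4, mid=3, arr[mid]=59
59 < 65, search right half
lo=4, hi=4, mid=4, arr[mid]=61
61 < 65, search right half
lo > hi, target not found, return -1
= -1


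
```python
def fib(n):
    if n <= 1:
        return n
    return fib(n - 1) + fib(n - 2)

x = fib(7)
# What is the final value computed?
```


fib(7)
= fib(6) + fib(5)
= (fib(5) + fib(4)) + fib(5)
Computing bottom-up: fib(0)=0, fib(1)=1, fib(2)=1, fib(3)=2, fib(4)=3, fib(5)=5, fib(6)=8, fib(7)=13
= 13


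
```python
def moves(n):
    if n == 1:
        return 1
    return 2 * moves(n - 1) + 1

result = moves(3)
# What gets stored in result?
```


moves(3)
= 2 * moves(2) + 1
= 2 * (2 * moves(1) + 1) + 1
Now compute bottom-up:
moves(1) = 1
moves(2) = 2 * 1 + 1 = 3
moves(3) = 2 * 3 + 1 = 7
= 7


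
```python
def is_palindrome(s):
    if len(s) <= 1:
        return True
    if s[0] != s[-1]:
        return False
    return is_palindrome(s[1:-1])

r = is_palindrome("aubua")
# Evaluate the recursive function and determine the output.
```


is_palindrome("aubua")
"aubua": s[0]='a' == s[-1]='a' -> is_palindrome("ubu")
"ubu": s[0]='u' == s[-1]='u' -> is_palindrome("b")
"b": len <= 1 -> True
= True


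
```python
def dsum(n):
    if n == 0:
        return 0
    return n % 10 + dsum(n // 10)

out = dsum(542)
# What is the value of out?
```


dsum(542)
= 2 + dsum(54)
= 2 + 4 + dsum(5)
= 2 + 4 + 5 + dsum(0)
= 2 + 4 + 5 + 0
= 11


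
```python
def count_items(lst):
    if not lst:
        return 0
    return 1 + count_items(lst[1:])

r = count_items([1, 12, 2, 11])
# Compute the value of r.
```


count_items([1, 12, 2, 11])
= 1 + count_items([12, 2, 11])
= 1 + 1 + count_items([2, 11])
= 1 + 1 + 1 + count_items([11])
= 1 + 1 + 1 + 1 + count_items([])
= 1 + 1 + 1 + 1 + 0
= 4


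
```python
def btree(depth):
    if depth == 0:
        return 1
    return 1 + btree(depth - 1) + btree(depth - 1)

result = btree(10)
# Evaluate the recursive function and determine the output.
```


btree(10)
= 1 + btree(9) + btree(9)
= 1 + 2 * btree(9)
btree(k) = 2^(k+1) - 1
btree(0) = 1
btree(1) = 3
btree(2) = 7
btree(3) = 15
btree(4) = 31
btree(10) = 2^11 - 1 = 2047


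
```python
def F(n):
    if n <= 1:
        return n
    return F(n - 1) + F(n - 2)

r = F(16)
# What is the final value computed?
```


F(16)
= F(15) + F(14)
= (F(14) + F(13)) + F(14)
Computing bottom-up: F(0)=0, F(1)=1, F(2)=1, F(3)=2, F(4)=3, F(5)=5, F(6)=8, F(7)=13, F(8)=21, F(9)=34, F(10)=55, F(11)=89, F(12)=144, F(13)=233, F(14)=377, F(15)=610, F(16)=987
= 987


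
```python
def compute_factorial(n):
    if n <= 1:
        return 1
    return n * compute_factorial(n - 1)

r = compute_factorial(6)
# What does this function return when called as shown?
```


compute_factorial(6)
= 6 * compute_factorial(5)
= 6 * 5 * compute_factorial(4)
= 6 * 5 * 4 * compute_factorial(3)
= 6 * 5 * 4 * 3 * compute_factorial(2)
= 6 * 5 * 4 * 3 * 2 * compute_factorial(1)
= 6 * 5 * 4 * 3 * 2 * 1
= 720


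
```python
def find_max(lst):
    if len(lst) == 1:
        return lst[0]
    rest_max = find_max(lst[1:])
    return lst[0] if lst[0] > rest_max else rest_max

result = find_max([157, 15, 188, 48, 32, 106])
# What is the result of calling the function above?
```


find_max([157, 15, 188, 48, 32, 106])
= compare 157 with find_max([15, 188, 48, 32, 106])
= compare 15 with find_max([188, 48, 32, 106])
= compare 188 with find_max([48, 32, 106])
= compare 48 with find_max([32, 106])
= compare 32 with find_max([106])
Base: find_max([106]) = 106
compare 32 with 106: max = 106
compare 48 with 106: max = 106
compare 188 with 106: max = 188
compare 15 with 188: max = 188
compare 157 with 188: max = 188
= 188


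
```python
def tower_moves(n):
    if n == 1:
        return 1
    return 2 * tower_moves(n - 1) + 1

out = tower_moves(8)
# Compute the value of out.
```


tower_moves(8)
= 2 * tower_moves(7) + 1
= 2 * (2 * tower_moves(6) + 1) + 1
= 2 * (2 * (2 * tower_moves(5) + 1) + 1) + 1
= 2 * (2 * (2 * (2 * tower_moves(4) + 1) + 1) + 1) + 1
= 2 * (2 * (2 * (2 * (2 * tower_moves(3) + 1) + 1) + 1) + 1) + 1
= 2 * (2 * (2 * (2 * (2 * (2 * tower_moves(2) + 1) + 1) + 1) + 1) + 1) + 1
= 2 * (2 * (2 * (2 * (2 * (2 * (2 * tower_moves(1) + 1) + 1) + 1) + 1) + 1) + 1) + 1
Now compute bottom-up:
tower_moves(1) = 1
tower_moves(2) = 2 * 1 + 1 = 3
tower_moves(3) = 2 * 3 + 1 = 7
tower_moves(4) = 2 * 7 + 1 = 15
tower_moves(5) = 2 * 15 + 1 = 31
tower_moves(6) = 2 * 31 + 1 = 63
tower_moves(7) = 2 * 63 + 1 = 127
tower_moves(8) = 2 * 127 + 1 = 255
= 255


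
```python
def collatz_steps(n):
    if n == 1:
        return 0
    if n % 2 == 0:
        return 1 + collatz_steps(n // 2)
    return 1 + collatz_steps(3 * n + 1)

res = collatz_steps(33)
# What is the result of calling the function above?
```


collatz_steps(33)
33 is odd -> 3*33+1 = 100 -> collatz_steps(100)
100 is even -> collatz_steps(50)
50 is even -> collatz_steps(25)
25 is odd -> 3*25+1 = 76 -> collatz_steps(76)
76 is even -> collatz_steps(38)
38 is even -> collatz_steps(19)
19 is odd -> 3*19+1 = 58 -> collatz_steps(58)
58 is even -> collatz_steps(29)
29 is odd -> 3*29+1 = 88 -> collatz_steps(88)
88 is even -> collatz_steps(44)
44 is even -> collatz_steps(22)
22 is even -> collatz_steps(11)
11 is odd -> 3*11+1 = 34 -> collatz_steps(34)
34 is even -> collatz_steps(17)
17 is odd -> 3*17+1 = 52 -> collatz_steps(52)
52 is even -> collatz_steps(26)
26 is even -> collatz_steps(13)
13 is odd -> 3*13+1 = 40 -> collatz_steps(40)
40 is even -> collatz_steps(20)
20 is even -> collatz_steps(10)
10 is even -> collatz_steps(5)
5 is odd -> 3*5+1 = 16 -> collatz_steps(16)
16 is even -> collatz_steps(8)
8 is even -> collatz_steps(4)
4 is even -> collatz_steps(2)
2 is even -> collatz_steps(1)
Reached 1 after 26 steps
= 26


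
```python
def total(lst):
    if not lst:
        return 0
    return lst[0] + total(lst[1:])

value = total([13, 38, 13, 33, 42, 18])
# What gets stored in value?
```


total([13, 38, 13, 33, 42, 18])
= 13 + total([38, 13, 33, 42, 18])
= 13 + 38 + total([13, 33, 42, 18])
= 13 + 38 + 13 + total([33, 42, 18])
= 13 + 38 + 13 + 33 + total([42, 18])
= 13 + 38 + 13 + 33 + 42 + total([18])
= 13 + 38 + 13 + 33 + 42 + 18 + total([])
= 13 + 38 + 13 + 33 + 42 + 18 + 0
= 157


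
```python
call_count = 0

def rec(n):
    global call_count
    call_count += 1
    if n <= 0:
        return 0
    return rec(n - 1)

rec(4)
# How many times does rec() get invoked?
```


rec(4) calls rec(3) calls ... calls rec(0)
Total calls: 4 + 1 (for base case) = 5


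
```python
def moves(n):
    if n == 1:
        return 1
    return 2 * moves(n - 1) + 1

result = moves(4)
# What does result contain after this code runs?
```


moves(4)
= 2 * moves(3) + 1
= 2 * (2 * moves(2) + 1) + 1
= 2 * (2 * (2 * moves(1) + 1) + 1) + 1
Now compute bottom-up:
moves(1) = 1
moves(2) = 2 * 1 + 1 = 3
moves(3) = 2 * 3 + 1 = 7
moves(4) = 2 * 7 + 1 = 15
= 15


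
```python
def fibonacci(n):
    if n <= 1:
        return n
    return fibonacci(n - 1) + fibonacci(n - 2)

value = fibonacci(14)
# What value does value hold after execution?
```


fibonacci(14)
= fibonacci(13) + fibonacci(12)
= (fibonacci(12) + fibonacci(11)) + fibonacci(12)
Computing bottom-up: fibonacci(0)=0, fibonacci(1)=1, fibonacci(2)=1, fibonacci(3)=2, fibonacci(4)=3, fibonacci(5)=5, fibonacci(6)=8, fibonacci(7)=13, fibonacci(8)=21, fibonacci(9)=34, fibonacci(10)=55, fibonacci(11)=89, fibonacci(12)=144, fibonacci(13)=233, fibonacci(14)=377
= 377


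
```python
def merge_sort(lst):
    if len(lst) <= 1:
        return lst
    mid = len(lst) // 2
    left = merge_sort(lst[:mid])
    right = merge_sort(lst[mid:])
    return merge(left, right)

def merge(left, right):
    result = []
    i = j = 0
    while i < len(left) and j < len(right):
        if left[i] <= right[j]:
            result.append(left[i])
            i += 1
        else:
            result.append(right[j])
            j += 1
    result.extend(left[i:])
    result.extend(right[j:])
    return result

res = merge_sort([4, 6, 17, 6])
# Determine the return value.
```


merge_sort([4, 6, 17, 6])
Split into [4, 6] and [17, 6]
Left sorted: [4, 6]
Right sorted: [6, 17]
Merge [4, 6] and [6, 17]
= [4, 6, 6, 17]


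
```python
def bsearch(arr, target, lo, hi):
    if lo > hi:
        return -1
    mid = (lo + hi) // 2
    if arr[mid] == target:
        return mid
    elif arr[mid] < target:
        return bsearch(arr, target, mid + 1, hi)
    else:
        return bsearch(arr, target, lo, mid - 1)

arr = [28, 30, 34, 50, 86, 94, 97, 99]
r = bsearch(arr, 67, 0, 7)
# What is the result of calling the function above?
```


bsearch(arr, 67, 0, 7)
lo=0, hi=7, mid=3, arr[mid]=50
50 < 67, search right half
lo=4, hi=7, mid=5, arr[mid]=94
94 > 67, search left half
lo=4, hi=4, mid=4, arr[mid]=86
86 > 67, search left half
lo > hi, target not found, return -1
= -1


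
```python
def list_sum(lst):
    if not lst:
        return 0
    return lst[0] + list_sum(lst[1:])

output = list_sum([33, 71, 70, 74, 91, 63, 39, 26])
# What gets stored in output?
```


list_sum([33, 71, 70, 74, 91, 63, 39, 26])
= 33 + list_sum([71, 70, 74, 91, 63, 39, 26])
= 33 + 71 + list_sum([70, 74, 91, 63, 39, 26])
= 33 + 71 + 70 + list_sum([74, 91, 63, 39, 26])
= 33 + 71 + 70 + 74 + list_sum([91, 63, 39, 26])
= 33 + 71 + 70 + 74 + 91 + list_sum([63, 39, 26])
= 33 + 71 + 70 + 74 + 91 + 63 + list_sum([39, 26])
= 33 + 71 + 70 + 74 + 91 + 63 + 39 + list_sum([26])
= 33 + 71 + 70 + 74 + 91 + 63 + 39 + 26 + list_sum([])
= 33 + 71 + 70 + 74 + 91 + 63 + 39 + 26 + 0
= 467


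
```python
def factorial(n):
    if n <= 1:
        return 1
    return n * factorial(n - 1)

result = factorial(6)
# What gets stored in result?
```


factorial(6)
= 6 * factorial(5)
= 6 * 5 * factorial(4)
= 6 * 5 * 4 * factorial(3)
= 6 * 5 * 4 * 3 * factorial(2)
= 6 * 5 * 4 * 3 * 2 * factorial(1)
= 6 * 5 * 4 * 3 * 2 * 1
= 720


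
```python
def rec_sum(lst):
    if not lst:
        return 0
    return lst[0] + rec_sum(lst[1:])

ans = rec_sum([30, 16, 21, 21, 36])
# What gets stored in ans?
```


rec_sum([30, 16, 21, 21, 36])
= 30 + rec_sum([16, 21, 21, 36])
= 30 + 16 + rec_sum([21, 21, 36])
= 30 + 16 + 21 + rec_sum([21, 36])
= 30 + 16 + 21 + 21 + rec_sum([36])
= 30 + 16 + 21 + 21 + 36 + rec_sum([])
= 30 + 16 + 21 + 21 + 36 + 0
= 124


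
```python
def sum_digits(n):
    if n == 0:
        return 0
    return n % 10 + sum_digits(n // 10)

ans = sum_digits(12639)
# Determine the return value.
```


sum_digits(12639)
= 9 + sum_digits(1263)
= 9 + 3 + sum_digits(126)
= 9 + 3 + 6 + sum_digits(12)
= 9 + 3 + 6 + 2 + sum_digits(1)
= 9 + 3 + 6 + 2 + 1 + sum_digits(0)
= 9 + 3 + 6 + 2 + 1 + 0
= 21


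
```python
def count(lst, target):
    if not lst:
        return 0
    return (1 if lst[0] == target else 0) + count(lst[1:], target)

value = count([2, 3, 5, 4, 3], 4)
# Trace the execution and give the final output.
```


count([2, 3, 5, 4, 3], 4)
lst[0]=2 != 4: 0 + count([3, 5, 4, 3], 4)
lst[0]=3 != 4: 0 + count([5, 4, 3], 4)
lst[0]=5 != 4: 0 + count([4, 3], 4)
lst[0]=4 == 4: 1 + count([3], 4)
lst[0]=3 != 4: 0 + count([], 4)
= 1


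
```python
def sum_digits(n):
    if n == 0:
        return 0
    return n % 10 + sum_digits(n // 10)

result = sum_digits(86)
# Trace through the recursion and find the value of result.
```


sum_digits(86)
= 6 + sum_digits(8)
= 6 + 8 + sum_digits(0)
= 6 + 8 + 0
= 14


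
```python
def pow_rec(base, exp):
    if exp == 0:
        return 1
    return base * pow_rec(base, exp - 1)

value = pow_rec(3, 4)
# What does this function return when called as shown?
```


pow_rec(3, 4)
= 3 * pow_rec(3, 3)
= 3 * 3 * pow_rec(3, 2)
= 3 * 3 * 3 * pow_rec(3, 1)
= 3 * 3 * 3 * 3 * pow_rec(3, 0)
= 3 * 3 * 3 * 3 * 1
= 81


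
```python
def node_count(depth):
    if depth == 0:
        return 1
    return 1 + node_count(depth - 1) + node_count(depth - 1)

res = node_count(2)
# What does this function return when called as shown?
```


node_count(2)
= 1 + node_count(1) + node_count(1)
= 1 + 2 * node_count(1)
node_count(k) = 2^(k+1) - 1
node_count(0) = 1
node_count(1) = 3
node_count(2) = 7
node_count(2) = 2^3 - 1 = 7
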